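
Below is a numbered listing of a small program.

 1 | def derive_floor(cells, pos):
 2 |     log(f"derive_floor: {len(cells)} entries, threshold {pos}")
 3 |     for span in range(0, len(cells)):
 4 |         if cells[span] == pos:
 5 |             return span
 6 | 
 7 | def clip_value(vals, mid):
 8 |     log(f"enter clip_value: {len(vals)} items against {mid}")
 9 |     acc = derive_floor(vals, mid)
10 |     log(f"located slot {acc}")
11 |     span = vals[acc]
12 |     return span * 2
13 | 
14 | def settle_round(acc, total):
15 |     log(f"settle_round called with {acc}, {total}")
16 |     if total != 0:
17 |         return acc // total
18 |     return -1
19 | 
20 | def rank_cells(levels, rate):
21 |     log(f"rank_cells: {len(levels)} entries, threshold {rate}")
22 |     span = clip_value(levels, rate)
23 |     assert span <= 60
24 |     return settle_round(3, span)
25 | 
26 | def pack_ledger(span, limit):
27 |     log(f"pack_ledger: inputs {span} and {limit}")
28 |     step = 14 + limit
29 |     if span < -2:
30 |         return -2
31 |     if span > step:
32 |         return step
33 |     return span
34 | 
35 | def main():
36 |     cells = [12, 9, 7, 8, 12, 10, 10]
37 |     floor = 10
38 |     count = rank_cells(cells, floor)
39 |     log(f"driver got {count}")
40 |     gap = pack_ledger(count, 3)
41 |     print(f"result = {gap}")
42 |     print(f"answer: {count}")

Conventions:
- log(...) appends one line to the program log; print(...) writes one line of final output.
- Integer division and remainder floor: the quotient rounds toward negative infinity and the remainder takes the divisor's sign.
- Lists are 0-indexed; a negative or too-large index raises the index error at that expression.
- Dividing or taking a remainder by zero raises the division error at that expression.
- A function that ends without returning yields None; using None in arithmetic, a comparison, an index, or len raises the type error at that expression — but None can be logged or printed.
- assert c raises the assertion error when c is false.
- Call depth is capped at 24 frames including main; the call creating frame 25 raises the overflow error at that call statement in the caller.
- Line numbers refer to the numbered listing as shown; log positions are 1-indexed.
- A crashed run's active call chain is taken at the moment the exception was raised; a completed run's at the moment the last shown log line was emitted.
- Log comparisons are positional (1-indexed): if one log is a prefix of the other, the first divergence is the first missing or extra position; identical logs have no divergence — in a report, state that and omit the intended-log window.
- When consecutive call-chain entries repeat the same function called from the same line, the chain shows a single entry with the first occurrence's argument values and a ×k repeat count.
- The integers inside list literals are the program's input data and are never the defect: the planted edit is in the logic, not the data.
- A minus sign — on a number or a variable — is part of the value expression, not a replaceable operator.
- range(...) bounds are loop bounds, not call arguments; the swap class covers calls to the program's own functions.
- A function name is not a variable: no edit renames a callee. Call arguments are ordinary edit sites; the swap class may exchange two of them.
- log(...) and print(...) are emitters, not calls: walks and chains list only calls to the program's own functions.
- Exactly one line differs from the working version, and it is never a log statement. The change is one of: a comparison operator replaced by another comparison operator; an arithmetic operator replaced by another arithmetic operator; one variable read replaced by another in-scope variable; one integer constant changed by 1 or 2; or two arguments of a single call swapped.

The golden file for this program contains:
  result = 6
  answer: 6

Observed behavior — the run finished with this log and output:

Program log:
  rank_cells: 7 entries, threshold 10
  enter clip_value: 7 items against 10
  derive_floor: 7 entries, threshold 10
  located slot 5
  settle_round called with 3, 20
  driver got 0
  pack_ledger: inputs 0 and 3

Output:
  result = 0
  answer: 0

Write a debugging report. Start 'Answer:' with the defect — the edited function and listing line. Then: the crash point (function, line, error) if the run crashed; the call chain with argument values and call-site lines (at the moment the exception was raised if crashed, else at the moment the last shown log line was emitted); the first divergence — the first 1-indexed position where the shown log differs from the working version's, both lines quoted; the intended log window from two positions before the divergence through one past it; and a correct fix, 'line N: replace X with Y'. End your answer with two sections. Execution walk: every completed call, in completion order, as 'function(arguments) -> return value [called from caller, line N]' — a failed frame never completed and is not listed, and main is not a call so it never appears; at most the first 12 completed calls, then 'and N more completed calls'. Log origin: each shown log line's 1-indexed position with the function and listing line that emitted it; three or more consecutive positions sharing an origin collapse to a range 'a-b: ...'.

Answer: the defect is in rank_cells at line 24.
Core observation: Everything matches until log position 5, which reads 'settle_round called with 3, 20' in place of 'settle_round called with 20, 3'.
Call chain: main -> pack_ledger(0, 3) (called at line 40).
First divergence: position 5; shown 'settle_round called with 3, 20' vs intended 'settle_round called with 20, 3'.
Intended log window:
  3: derive_floor: 7 entries, threshold 10
  4: located slot 5
  5: settle_round called with 20, 3
  6: driver got 6
Execution walk:
  derive_floor([12, 9, 7, 8, 12, 10, 10], 10) -> 5  [called from clip_value, line 9]
  clip_value([12, 9, 7, 8, 12, 10, 10], 10) -> 20  [called from rank_cells, line 22]
  settle_round(3, 20) -> 0  [called from rank_cells, line 24]
  rank_cells([12, 9, 7, 8, 12, 10, 10], 10) -> 0  [called from main, line 38]
  pack_ledger(0, 3) -> 0  [called from main, line 40]
Log origin:
  1: emitted by rank_cells (line 21)
  2: emitted by clip_value (line 8)
  3: emitted by derive_floor (line 2)
  4: emitted by clip_value (line 10)
  5: emitted by settle_round (line 15)
  6: emitted by main (line 39)
  7: emitted by pack_ledger (line 27)
A correct fix: line 24: replace `settle_round(3, span)` with `settle_round(span, 3)`.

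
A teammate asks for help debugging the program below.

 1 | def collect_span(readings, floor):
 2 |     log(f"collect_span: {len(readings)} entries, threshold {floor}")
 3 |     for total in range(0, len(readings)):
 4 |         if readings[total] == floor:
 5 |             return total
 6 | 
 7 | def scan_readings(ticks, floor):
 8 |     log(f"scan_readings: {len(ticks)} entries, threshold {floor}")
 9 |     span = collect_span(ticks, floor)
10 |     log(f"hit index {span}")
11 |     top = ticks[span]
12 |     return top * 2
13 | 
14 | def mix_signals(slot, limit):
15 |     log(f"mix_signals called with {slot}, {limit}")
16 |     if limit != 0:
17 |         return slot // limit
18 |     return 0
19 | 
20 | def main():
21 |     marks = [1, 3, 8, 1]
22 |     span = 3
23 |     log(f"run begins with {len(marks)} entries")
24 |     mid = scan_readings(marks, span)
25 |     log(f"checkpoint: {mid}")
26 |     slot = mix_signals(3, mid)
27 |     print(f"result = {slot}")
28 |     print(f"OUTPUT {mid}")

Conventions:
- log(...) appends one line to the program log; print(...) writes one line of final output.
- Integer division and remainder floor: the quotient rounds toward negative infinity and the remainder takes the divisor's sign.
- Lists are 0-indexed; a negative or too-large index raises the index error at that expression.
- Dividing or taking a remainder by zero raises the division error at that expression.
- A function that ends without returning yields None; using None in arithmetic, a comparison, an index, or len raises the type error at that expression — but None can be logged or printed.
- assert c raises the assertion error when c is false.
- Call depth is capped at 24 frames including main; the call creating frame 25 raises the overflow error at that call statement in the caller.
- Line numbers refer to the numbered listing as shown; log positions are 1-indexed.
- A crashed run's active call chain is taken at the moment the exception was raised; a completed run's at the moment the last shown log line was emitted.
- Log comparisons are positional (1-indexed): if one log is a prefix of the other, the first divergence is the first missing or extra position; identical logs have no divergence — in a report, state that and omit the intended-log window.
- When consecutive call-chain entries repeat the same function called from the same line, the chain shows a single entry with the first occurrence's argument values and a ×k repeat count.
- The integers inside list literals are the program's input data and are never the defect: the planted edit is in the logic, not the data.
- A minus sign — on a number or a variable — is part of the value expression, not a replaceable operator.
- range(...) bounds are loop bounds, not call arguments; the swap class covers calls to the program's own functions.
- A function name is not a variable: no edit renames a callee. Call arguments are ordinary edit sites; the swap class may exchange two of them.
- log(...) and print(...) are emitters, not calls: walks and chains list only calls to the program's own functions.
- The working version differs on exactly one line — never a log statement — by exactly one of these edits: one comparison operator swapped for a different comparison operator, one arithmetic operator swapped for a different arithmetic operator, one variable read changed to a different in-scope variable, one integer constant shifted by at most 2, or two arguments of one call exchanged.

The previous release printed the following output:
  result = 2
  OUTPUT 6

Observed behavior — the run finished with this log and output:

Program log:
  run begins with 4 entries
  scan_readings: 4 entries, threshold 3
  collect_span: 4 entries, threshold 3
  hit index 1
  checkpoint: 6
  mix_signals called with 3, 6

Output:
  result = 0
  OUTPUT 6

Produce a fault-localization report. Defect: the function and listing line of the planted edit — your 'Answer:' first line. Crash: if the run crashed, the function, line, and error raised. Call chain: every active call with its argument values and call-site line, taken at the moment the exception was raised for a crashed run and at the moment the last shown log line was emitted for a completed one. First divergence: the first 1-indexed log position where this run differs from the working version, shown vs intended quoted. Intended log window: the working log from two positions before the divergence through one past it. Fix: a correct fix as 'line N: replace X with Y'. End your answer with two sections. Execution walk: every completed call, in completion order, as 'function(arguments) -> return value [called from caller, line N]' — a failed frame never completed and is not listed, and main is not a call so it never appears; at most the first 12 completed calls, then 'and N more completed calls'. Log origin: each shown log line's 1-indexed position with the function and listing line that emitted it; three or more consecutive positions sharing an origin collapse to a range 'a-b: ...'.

Answer: the defect is in main at line 26.
Key observation: Everything matches until log position 6, which reads 'mix_signals called with 3, 6' in place of 'mix_signals called with 6, 3'.
Call chain: main -> mix_signals(3, 6) (called at line 26).
First divergence: position 6 — shown 'mix_signals called with 3, 6', intended 'mix_signals called with 6, 3'.
Intended log window:
  4: hit index 1
  5: checkpoint: 6
  6: mix_signals called with 6, 3
Execution walk:
  collect_span([1, 3, 8, 1], 3) -> 1  [called from scan_readings, line 9]
  scan_readings([1, 3, 8, 1], 3) -> 6  [called from main, line 24]
  mix_signals(3, 6) -> 0  [called from main, line 26]
Origin of each log line:
  1 — main, line 23
  2 — scan_readings, line 8
  3 — collect_span, line 2
  4 — scan_readings, line 10
  5 — main, line 25
  6 — mix_signals, line 15
A correct fix: line 26: replace `mix_signals(3, mid)` with `mix_signals(mid, 3)`.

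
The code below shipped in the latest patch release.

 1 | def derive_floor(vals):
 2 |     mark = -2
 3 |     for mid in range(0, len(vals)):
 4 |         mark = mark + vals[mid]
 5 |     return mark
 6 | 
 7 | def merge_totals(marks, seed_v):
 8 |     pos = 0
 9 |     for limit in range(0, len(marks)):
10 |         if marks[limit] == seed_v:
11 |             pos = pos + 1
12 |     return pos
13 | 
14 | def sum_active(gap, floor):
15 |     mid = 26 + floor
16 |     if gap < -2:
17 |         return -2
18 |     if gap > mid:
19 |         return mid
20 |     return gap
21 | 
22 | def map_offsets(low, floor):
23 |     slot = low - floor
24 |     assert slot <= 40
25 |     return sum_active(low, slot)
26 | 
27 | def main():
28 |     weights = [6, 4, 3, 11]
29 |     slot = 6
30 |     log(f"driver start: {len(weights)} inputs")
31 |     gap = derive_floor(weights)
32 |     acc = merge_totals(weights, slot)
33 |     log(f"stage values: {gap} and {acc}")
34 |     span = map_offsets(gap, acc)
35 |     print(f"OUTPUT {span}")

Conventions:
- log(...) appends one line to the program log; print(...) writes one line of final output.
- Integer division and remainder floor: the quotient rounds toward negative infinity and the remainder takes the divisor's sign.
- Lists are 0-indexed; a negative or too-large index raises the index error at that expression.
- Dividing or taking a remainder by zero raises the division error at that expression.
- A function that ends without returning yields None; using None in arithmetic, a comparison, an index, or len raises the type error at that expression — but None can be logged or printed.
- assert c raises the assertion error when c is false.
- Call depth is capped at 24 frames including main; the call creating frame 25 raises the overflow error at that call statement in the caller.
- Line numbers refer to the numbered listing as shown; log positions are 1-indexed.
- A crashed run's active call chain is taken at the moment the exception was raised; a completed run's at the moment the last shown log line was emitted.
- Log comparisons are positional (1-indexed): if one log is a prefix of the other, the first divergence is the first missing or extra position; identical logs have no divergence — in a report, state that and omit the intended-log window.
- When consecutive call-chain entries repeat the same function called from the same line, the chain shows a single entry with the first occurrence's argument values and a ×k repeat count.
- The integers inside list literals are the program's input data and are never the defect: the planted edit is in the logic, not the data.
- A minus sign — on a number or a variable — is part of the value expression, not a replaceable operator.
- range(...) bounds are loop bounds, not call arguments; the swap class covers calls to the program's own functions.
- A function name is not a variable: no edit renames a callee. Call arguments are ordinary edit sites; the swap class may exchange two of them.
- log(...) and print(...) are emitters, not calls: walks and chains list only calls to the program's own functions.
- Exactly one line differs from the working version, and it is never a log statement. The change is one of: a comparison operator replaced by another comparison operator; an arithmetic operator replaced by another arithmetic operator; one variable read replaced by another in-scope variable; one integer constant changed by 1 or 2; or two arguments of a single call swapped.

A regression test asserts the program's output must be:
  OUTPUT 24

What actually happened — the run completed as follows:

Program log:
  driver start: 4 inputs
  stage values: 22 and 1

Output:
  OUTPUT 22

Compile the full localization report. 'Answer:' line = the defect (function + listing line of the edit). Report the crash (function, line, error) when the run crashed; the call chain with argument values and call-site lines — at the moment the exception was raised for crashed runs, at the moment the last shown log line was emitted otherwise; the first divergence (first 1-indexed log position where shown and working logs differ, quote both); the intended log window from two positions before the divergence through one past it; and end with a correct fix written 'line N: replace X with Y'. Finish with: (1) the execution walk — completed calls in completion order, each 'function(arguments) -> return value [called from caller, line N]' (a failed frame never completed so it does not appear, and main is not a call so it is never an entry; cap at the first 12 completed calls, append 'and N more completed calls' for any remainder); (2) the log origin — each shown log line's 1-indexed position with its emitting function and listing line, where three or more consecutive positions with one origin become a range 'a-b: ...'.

Answer: the defect is in derive_floor at line 2.
Core observation: The earliest visible damage is log position 2 — 'stage values: 22 and 1' rather than the intended 'stage values: 24 and 1'.
Call chain: main.
First divergence: position 2 — the shown line 'stage values: 22 and 1' should read 'stage values: 24 and 1'.
Intended log window:
  1: driver start: 4 inputs
  2: stage values: 24 and 1
Execution walk:
  derive_floor([6, 4, 3, 11]) -> 22  [called from main, line 31]
  merge_totals([6, 4, 3, 11], 6) -> 1  [called from main, line 32]
  sum_active(22, 21) -> 22  [called from map_offsets, line 25]
  map_offsets(22, 1) -> 22  [called from main, line 34]
Origin of each log line:
  1: emitted by main (line 30)
  2: emitted by main (line 33)
A correct fix: line 2: replace `-2` with `0`.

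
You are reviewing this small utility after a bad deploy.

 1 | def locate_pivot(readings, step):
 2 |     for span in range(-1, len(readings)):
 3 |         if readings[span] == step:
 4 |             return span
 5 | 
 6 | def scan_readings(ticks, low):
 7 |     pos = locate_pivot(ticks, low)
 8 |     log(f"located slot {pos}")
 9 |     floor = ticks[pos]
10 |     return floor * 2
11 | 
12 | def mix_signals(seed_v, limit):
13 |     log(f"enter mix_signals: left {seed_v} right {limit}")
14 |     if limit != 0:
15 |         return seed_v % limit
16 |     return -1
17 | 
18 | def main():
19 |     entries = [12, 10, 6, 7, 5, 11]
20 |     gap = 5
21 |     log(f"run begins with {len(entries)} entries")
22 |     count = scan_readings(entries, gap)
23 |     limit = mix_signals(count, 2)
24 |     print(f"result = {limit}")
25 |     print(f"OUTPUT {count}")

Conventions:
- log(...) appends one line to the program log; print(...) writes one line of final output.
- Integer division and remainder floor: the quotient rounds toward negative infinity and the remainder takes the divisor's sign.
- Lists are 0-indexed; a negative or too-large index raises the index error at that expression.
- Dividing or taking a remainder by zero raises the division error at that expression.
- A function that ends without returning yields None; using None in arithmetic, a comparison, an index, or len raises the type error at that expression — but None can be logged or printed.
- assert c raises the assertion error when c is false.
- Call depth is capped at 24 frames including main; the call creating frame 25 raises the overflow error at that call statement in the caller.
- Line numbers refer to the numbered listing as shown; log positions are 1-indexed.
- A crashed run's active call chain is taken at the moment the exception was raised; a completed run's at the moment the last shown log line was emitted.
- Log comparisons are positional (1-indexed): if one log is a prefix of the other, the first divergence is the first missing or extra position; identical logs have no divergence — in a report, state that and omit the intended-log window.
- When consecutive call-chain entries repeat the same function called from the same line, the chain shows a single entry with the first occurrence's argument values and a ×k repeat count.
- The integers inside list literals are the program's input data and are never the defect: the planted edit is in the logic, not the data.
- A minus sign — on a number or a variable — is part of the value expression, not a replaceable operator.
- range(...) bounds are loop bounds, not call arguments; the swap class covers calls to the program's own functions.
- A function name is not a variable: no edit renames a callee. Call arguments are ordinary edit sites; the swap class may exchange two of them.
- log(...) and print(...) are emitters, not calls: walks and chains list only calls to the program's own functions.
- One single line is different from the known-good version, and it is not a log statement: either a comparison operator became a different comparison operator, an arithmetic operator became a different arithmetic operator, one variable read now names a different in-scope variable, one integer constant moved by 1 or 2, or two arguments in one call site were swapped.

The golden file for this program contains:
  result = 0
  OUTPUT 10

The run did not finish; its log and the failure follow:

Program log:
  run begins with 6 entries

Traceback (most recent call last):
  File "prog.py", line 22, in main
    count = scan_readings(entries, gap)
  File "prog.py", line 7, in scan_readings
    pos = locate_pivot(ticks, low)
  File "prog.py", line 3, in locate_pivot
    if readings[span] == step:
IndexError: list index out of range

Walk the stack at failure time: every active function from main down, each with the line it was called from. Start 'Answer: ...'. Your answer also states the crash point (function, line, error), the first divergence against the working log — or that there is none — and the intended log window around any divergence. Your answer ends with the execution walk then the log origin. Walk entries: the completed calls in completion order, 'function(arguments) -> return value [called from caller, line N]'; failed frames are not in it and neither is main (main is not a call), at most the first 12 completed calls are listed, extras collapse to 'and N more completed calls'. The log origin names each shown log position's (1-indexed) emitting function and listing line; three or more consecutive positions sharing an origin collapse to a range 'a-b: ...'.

Answer: main -> scan_readings (called at line 22) -> locate_pivot (called at line 7).
Key fact: The shown log is a 1-line prefix of the intended one, whose next entry is 'located slot 4'.
Crash: locate_pivot, line 3, IndexError.
First divergence: position 2 — after 1 matching line the faulty run goes silent; intended next line 'located slot 4'.
Intended log window:
  1: run begins with 6 entries
  2: located slot 4
  3: enter mix_signals: left 10 right 2
Execution walk:
  (no call completed)
Log origins:
  1 — main, line 21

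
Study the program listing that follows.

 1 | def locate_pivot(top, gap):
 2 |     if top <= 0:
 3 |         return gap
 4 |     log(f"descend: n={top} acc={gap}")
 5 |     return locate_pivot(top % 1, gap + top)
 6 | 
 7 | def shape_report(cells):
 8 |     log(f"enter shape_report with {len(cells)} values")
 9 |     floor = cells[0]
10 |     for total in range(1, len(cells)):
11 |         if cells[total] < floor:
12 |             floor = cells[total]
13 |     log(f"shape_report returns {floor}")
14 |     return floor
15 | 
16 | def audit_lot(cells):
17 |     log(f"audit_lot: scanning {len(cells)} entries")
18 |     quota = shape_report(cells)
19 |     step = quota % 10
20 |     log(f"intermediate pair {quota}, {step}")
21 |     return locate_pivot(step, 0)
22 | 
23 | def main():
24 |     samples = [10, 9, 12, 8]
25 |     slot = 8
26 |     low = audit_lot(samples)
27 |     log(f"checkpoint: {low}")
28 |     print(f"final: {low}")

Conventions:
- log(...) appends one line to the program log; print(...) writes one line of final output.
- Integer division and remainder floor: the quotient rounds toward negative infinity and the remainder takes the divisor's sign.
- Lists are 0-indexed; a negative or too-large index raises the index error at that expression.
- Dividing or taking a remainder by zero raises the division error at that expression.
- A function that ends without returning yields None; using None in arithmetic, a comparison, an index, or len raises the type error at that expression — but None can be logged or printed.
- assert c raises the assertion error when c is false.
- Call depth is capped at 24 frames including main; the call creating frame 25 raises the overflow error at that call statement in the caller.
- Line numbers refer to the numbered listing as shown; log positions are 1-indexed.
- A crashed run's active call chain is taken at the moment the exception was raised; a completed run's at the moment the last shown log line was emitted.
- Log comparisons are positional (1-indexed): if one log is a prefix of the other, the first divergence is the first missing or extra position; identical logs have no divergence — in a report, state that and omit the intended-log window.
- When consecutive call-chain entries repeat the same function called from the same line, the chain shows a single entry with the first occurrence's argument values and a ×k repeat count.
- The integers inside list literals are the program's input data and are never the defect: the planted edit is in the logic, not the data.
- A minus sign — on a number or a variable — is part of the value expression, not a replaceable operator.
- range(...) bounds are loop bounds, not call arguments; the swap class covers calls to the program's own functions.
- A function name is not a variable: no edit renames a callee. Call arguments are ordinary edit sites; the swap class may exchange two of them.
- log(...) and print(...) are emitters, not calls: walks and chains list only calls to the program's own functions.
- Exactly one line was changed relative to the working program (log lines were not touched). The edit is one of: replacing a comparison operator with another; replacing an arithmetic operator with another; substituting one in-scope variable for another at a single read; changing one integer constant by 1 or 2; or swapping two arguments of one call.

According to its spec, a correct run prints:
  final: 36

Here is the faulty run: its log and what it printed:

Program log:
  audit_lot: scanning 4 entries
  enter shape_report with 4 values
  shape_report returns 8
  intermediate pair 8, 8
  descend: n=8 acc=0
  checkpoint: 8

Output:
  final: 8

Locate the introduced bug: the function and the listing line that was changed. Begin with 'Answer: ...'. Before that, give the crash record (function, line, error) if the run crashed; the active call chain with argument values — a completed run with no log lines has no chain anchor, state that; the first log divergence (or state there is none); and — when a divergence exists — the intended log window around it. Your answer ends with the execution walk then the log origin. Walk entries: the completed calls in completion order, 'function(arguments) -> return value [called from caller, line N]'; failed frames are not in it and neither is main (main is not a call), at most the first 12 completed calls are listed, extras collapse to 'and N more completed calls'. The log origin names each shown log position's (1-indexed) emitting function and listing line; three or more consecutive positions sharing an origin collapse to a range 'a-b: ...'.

Answer: the defect is in locate_pivot at line 5.
Key fact: Log line 6 is where behavior first shows: 'checkpoint: 8' appears instead of 'descend: n=7 acc=8'.
Call chain: main.
First divergence: position 6 — shown 'checkpoint: 8', intended 'descend: n=7 acc=8'.
Intended log window:
  4: intermediate pair 8, 8
  5: descend: n=8 acc=0
  6: descend: n=7 acc=8
  7: descend: n=6 acc=15
Execution walk:
  shape_report([10, 9, 12, 8]) -> 8  [called from audit_lot, line 18]
  locate_pivot(0, 8) -> 8  [called from locate_pivot, line 5]
  locate_pivot(8, 0) -> 8  [called from audit_lot, line 21]
  audit_lot([10, 9, 12, 8]) -> 8  [called from main, line 26]
Log line origins:
  1: emitted by audit_lot (line 17)
  2: emitted by shape_report (line 8)
  3: emitted by shape_report (line 13)
  4: emitted by audit_lot (line 20)
  5: emitted by locate_pivot (line 4)
  6: emitted by main (line 27)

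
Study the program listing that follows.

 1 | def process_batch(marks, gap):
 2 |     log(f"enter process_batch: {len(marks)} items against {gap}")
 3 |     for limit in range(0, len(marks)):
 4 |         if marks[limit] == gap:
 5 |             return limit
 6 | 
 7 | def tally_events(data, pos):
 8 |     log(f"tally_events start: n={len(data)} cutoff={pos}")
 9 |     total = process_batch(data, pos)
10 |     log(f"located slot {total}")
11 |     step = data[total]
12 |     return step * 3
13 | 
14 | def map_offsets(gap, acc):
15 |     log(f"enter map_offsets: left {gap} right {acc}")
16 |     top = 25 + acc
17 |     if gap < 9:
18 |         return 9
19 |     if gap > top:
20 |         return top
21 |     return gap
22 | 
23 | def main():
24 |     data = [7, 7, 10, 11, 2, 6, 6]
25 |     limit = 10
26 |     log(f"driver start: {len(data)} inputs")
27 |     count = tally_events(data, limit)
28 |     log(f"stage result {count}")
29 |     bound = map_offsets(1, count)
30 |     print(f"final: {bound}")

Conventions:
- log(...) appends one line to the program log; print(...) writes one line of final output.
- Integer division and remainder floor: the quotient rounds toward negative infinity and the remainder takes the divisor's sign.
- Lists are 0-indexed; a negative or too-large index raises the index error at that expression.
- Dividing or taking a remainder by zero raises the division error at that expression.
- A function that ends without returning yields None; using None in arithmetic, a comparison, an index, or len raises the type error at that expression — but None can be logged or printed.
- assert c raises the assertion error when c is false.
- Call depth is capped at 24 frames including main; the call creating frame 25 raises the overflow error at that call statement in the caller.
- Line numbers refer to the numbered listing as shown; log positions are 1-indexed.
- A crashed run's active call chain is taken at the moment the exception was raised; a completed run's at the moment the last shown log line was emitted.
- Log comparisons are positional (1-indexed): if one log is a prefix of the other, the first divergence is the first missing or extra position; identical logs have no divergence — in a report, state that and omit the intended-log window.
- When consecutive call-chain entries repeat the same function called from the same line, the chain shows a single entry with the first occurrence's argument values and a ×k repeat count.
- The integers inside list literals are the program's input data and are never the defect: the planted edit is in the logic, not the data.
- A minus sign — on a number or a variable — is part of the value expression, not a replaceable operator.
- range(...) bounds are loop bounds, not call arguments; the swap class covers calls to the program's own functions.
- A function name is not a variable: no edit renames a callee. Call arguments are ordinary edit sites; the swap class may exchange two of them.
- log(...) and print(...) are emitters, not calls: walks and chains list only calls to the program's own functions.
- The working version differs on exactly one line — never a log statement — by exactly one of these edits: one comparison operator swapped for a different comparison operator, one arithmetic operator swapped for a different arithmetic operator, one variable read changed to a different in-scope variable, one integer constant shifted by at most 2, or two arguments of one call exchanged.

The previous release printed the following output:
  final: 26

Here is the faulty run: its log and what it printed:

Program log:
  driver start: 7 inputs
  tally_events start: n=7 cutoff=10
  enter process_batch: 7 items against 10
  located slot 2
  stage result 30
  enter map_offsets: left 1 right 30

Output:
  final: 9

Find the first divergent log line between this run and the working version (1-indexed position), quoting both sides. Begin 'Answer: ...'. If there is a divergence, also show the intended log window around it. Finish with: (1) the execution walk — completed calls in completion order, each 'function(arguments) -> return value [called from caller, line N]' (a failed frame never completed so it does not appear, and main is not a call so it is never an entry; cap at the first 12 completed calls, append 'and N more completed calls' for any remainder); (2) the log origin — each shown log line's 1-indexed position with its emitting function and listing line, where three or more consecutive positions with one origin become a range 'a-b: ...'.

Answer: at position 6 the run shows 'enter map_offsets: left 1 right 30' where the working version logs 'enter map_offsets: left 30 right 1'.
Intended log window:
  4: located slot 2
  5: stage result 30
  6: enter map_offsets: left 30 right 1
Execution walk:
  process_batch([7, 7, 10, 11, 2, 6, 6], 10) -> 2  [called from tally_events, line 9]
  tally_events([7, 7, 10, 11, 2, 6, 6], 10) -> 30  [called from main, line 27]
  map_offsets(1, 30) -> 9  [called from main, line 29]
Origin of each log line:
  1: logged in main at line 26
  2: logged in tally_events at line 8
  3: logged in process_batch at line 2
  4: logged in tally_events at line 10
  5: logged in main at line 28
  6: logged in map_offsets at line 15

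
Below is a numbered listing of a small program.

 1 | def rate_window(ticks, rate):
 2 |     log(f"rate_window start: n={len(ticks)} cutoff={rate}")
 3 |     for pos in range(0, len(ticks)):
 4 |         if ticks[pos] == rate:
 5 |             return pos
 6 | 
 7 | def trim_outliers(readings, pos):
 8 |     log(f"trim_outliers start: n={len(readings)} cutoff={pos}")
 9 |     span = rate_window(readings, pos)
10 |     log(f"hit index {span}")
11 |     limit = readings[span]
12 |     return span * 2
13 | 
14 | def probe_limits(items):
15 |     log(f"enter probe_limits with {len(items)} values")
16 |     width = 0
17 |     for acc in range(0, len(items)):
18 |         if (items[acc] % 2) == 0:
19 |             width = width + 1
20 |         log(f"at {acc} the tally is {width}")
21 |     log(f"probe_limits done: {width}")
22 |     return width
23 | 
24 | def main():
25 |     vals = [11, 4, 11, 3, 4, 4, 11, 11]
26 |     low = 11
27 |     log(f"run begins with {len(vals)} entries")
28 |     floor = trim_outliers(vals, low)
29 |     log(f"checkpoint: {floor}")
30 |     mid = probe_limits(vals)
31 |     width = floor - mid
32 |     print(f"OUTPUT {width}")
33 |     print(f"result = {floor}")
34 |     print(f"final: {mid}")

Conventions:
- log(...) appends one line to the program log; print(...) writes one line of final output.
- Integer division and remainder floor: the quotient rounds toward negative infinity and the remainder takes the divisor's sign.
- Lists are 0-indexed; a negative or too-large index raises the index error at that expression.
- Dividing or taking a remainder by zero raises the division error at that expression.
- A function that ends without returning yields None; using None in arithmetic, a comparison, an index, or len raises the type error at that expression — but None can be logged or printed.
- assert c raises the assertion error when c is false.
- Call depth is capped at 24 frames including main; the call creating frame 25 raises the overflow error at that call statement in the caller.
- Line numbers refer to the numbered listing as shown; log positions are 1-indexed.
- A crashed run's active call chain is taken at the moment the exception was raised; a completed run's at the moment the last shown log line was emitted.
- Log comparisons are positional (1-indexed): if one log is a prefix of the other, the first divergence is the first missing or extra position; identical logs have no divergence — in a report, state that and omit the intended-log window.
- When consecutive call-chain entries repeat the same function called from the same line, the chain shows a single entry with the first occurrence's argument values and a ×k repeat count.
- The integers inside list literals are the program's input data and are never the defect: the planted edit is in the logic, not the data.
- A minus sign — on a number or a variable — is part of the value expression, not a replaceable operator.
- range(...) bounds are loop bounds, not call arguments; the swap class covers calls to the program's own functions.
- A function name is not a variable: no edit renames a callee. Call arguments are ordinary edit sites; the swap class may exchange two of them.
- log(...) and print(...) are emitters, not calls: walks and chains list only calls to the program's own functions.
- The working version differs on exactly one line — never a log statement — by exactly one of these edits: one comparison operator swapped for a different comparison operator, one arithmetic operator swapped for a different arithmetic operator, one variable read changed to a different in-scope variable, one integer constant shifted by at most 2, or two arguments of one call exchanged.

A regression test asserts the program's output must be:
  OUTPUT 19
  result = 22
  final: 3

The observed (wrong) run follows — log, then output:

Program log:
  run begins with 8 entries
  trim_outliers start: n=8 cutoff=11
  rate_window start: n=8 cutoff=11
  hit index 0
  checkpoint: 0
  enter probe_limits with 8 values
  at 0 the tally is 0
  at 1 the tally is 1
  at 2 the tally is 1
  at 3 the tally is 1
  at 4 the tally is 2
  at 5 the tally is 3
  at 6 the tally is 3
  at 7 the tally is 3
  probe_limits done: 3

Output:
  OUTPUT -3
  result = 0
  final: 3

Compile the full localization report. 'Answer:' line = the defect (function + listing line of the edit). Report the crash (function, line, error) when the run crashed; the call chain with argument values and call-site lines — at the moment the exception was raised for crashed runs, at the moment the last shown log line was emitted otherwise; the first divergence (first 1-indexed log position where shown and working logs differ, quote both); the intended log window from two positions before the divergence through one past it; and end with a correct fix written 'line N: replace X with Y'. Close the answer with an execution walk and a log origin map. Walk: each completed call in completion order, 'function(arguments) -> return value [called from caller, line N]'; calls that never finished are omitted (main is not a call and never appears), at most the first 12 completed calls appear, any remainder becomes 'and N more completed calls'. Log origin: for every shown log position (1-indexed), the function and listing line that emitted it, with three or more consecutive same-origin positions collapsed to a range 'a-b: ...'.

Answer: the defect is in trim_outliers at line 12.
The tell: Position 5 is the first bad log line: 'checkpoint: 0' should read 'checkpoint: 22'.
Call chain: main -> probe_limits([11, 4, 11, 3, 4, 4, 11, 11]) (called at line 30).
First divergence: at position 5 the run shows 'checkpoint: 0' where the working version logs 'checkpoint: 22'.
Intended log window:
  3: rate_window start: n=8 cutoff=11
  4: hit index 0
  5: checkpoint: 22
  6: enter probe_limits with 8 values
Execution walk:
  rate_window([11, 4, 11, 3, 4, 4, 11, 11], 11) -> 0  [called from trim_outliers, line 9]
  trim_outliers([11, 4, 11, 3, 4, 4, 11, 11], 11) -> 0  [called from main, line 28]
  probe_limits([11, 4, 11, 3, 4, 4, 11, 11]) -> 3  [called from main, line 30]
Origin of each log line:
  1: logged in main at line 27
  2: logged in trim_outliers at line 8
  3: logged in rate_window at line 2
  4: logged in trim_outliers at line 10
  5: logged in main at line 29
  6: logged in probe_limits at line 15
  7-14: logged in probe_limits at line 20
  15: logged in probe_limits at line 21
A correct fix: line 12: replace `span` with `limit`.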